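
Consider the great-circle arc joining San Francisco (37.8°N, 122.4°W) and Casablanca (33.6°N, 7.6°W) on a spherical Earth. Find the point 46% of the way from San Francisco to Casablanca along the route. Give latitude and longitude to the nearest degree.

Convert each endpoint to a unit vector on the sphere (x = cos φ cos λ, y = cos φ sin λ, z = sin φ).
The central angle between the endpoints is δ = arccos(p₁·p₂) ≈ 1.508 rad (86.4°).
Interpolate at f = 0.46 with slerp weights a = sin((1−f)δ)/sin δ ≈ 0.729, b = sin(fδ)/sin δ ≈ 0.641.
p = a·p₁ + b·p₂ ≈ (0.220, -0.557, 0.801); φ = arcsin(p_z) ≈ 53.23°, λ = atan2(p_y, p_x) ≈ -68.40°.

≈ 53°N, 68°W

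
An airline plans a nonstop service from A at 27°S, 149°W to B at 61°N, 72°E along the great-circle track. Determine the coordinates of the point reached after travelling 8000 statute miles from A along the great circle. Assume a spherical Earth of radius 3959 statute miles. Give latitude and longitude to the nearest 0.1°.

The haversine formula gives a central angle δ ≈ 2.379 rad (136.3°) between the endpoints. The total great-circle distance is δ·R ≈ 2.379 × 3959 ≈ 9419 mi, so the target fraction is f = 8000/9419 ≈ 0.849.
Interpolate at f ≈ 0.849 with slerp weights a = sin((1−f)δ)/sin δ ≈ 0.508, b = sin(fδ)/sin δ ≈ 1.304.
p = a·p₁ + b·p₂ ≈ (-0.192, 0.368, 0.910); φ = arcsin(p_z) ≈ 65.46°, λ = atan2(p_y, p_x) ≈ 117.61°.

≈ 65.5°N, 117.6°E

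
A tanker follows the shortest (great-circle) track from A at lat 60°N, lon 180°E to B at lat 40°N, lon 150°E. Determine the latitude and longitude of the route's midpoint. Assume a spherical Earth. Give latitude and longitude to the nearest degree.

Convert each endpoint to a unit vector on the sphere (x = cos φ cos λ, y = cos φ sin λ, z = sin φ).
The central angle between the endpoints is δ = arccos(p₁·p₂) ≈ 0.477 rad (27.3°).
Interpolate at f = 1/2 with slerp weights a = sin((1−f)δ)/sin δ ≈ 0.515, b = sin(fδ)/sin δ ≈ 0.515.
p = a·p₁ + b·p₂ ≈ (-0.599, 0.197, 0.776); φ = arcsin(p_z) ≈ 50.93°, λ = atan2(p_y, p_x) ≈ 161.78°.

≈ lat 51°N, lon 162°E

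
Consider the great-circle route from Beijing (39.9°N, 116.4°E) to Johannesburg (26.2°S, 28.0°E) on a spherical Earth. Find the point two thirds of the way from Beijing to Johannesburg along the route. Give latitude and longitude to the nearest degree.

From cos δ = sin φ₁ sin φ₂ + cos φ₁ cos φ₂ cos Δλ, the central angle is δ ≈ 1.838 rad (105.3°).
Interpolate at f = 2/3 with slerp weights a = sin((1−f)δ)/sin δ ≈ 0.596, b = sin(fδ)/sin δ ≈ 0.976.
p = a·p₁ + b·p₂ ≈ (0.569, 0.821, -0.048); φ = arcsin(p_z) ≈ -2.77°, λ = atan2(p_y, p_x) ≈ 55.24°.

≈ (3°S, 55°E)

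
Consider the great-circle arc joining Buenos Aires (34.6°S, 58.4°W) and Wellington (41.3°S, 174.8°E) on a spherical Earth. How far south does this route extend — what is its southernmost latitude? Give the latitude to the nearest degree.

≈ 60°S

The great circle lies in the plane with unit normal n̂ = (p₁ × p₂)/|p₁ × p₂|.
Here n̂_z ≈ -0.495; the vertex latitude is φ_max = arccos|n̂_z| ≈ 60.3°.
Check via Clairaut: cos φ_max = |cos φ₁| · sin C = cos(34.6°)·sin(143.0°) ≈ 0.495, again giving ≈ 60.3°.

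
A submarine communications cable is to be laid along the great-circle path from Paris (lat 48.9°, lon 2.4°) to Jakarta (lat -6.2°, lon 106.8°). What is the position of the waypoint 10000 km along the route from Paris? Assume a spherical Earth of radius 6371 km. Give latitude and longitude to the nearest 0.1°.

From cos δ = sin φ₁ sin φ₂ + cos φ₁ cos φ₂ cos Δλ, the central angle is δ ≈ 1.817 rad (104.1°). The total great-circle distance is δ·R ≈ 1.817 × 6371 ≈ 11577 km, so the target fraction is f = 10000/11577 ≈ 0.864.
Interpolate at f ≈ 0.864 with slerp weights a = sin((1−f)δ)/sin δ ≈ 0.253, b = sin(fδ)/sin δ ≈ 1.031.
p = a·p₁ + b·p₂ ≈ (-0.130, 0.988, 0.079); φ = arcsin(p_z) ≈ 4.53°, λ = atan2(p_y, p_x) ≈ 97.51°.

≈ lat 4.5°, lon 97.5°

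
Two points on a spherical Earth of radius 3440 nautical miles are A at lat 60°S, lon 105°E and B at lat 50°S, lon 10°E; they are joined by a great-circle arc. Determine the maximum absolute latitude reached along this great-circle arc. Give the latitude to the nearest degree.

≈ 66°S

The great circle lies in the plane with unit normal n̂ = (p₁ × p₂)/|p₁ × p₂|.
Here n̂_z ≈ -0.415; the vertex latitude is φ_max = arccos|n̂_z| ≈ 65.5°.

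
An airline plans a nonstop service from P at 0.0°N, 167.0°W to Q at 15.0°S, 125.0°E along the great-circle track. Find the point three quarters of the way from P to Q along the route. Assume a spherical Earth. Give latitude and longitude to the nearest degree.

≈ 13°S, 143°E

From cos δ = sin φ₁ sin φ₂ + cos φ₁ cos φ₂ cos Δλ, the central angle is δ ≈ 1.201 rad (68.8°).
Interpolate at f = 3/4 with slerp weights a = sin((1−f)δ)/sin δ ≈ 0.317, b = sin(fδ)/sin δ ≈ 0.841.
p = a·p₁ + b·p₂ ≈ (-0.775, 0.594, -0.218); φ = arcsin(p_z) ≈ -12.57°, λ = atan2(p_y, p_x) ≈ 142.53°.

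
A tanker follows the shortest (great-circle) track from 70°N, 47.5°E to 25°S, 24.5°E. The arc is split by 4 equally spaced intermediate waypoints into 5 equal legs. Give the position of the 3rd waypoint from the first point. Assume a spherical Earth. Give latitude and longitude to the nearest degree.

From cos δ = sin φ₁ sin φ₂ + cos φ₁ cos φ₂ cos Δλ, the central angle is δ ≈ 1.683 rad (96.4°).
Interpolate at f = 3/5 with slerp weights a = sin((1−f)δ)/sin δ ≈ 0.627, b = sin(fδ)/sin δ ≈ 0.852.
p = a·p₁ + b·p₂ ≈ (0.848, 0.478, 0.229); φ = arcsin(p_z) ≈ 13.27°, λ = atan2(p_y, p_x) ≈ 29.44°.

≈ 13°N, 29°E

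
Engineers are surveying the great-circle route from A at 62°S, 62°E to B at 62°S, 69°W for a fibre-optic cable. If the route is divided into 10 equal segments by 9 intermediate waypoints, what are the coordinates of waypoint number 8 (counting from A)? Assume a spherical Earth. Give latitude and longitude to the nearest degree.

≈ 70°S, 55°W

The haversine formula gives a central angle δ ≈ 0.883 rad (50.6°) between the endpoints.
Interpolate at f = 8/10 with slerp weights a = sin((1−f)δ)/sin δ ≈ 0.227, b = sin(fδ)/sin δ ≈ 0.840.
p = a·p₁ + b·p₂ ≈ (0.191, -0.274, -0.942); φ = arcsin(p_z) ≈ -70.47°, λ = atan2(p_y, p_x) ≈ -55.05°.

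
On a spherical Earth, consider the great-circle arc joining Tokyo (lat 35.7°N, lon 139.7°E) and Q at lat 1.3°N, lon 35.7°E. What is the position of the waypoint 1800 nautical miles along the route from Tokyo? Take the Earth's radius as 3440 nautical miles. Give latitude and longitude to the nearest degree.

Convert each endpoint to a unit vector on the sphere (x = cos φ cos λ, y = cos φ sin λ, z = sin φ).
The central angle between the endpoints is δ = arccos(p₁·p₂) ≈ 1.755 rad (100.6°). The total great-circle distance is δ·R ≈ 1.755 × 3440 ≈ 6037 nmi, so the target fraction is f = 1800/6037 ≈ 0.298.
Interpolate at f ≈ 0.298 with slerp weights a = sin((1−f)δ)/sin δ ≈ 0.959, b = sin(fδ)/sin δ ≈ 0.508.
p = a·p₁ + b·p₂ ≈ (-0.181, 0.800, 0.571); φ = arcsin(p_z) ≈ 34.84°, λ = atan2(p_y, p_x) ≈ 102.77°.

≈ lat 35°N, lon 103°E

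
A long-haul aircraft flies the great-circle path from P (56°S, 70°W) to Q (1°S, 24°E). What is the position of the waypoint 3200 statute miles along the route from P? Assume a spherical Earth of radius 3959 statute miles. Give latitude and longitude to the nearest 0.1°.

≈ (36.9°S, 5.6°W)

From cos δ = sin φ₁ sin φ₂ + cos φ₁ cos φ₂ cos Δλ, the central angle is δ ≈ 1.595 rad (91.4°). The total great-circle distance is δ·R ≈ 1.595 × 3959 ≈ 6316 mi, so the target fraction is f = 3200/6316 ≈ 0.507.
Interpolate at f ≈ 0.507 with slerp weights a = sin((1−f)δ)/sin δ ≈ 0.708, b = sin(fδ)/sin δ ≈ 0.723.
p = a·p₁ + b·p₂ ≈ (0.796, -0.078, -0.600); φ = arcsin(p_z) ≈ -36.87°, λ = atan2(p_y, p_x) ≈ -5.60°.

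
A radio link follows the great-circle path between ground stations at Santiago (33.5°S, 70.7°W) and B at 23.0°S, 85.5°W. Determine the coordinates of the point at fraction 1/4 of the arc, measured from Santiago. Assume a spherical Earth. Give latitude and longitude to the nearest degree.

Write both endpoints as unit vectors p₁, p₂ with components (cos φ cos λ, cos φ sin λ, sin φ).
The central angle between the endpoints is δ = arccos(p₁·p₂) ≈ 0.292 rad (16.7°).
Interpolate at f = 1/4 with slerp weights a = sin((1−f)δ)/sin δ ≈ 0.755, b = sin(fδ)/sin δ ≈ 0.253.
p = a·p₁ + b·p₂ ≈ (0.226, -0.826, -0.516); φ = arcsin(p_z) ≈ -31.03°, λ = atan2(p_y, p_x) ≈ -74.69°.

≈ 31°S, 75°W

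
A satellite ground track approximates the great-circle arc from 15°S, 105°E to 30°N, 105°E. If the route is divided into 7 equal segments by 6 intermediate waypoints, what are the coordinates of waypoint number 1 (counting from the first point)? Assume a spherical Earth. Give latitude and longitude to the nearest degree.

Convert each endpoint to a unit vector on the sphere (x = cos φ cos λ, y = cos φ sin λ, z = sin φ).
The central angle between the endpoints is δ = arccos(p₁·p₂) ≈ 0.785 rad (45.0°).
Interpolate at f = 1/7 with slerp weights a = sin((1−f)δ)/sin δ ≈ 0.882, b = sin(fδ)/sin δ ≈ 0.158.
p = a·p₁ + b·p₂ ≈ (-0.256, 0.955, -0.149); φ = arcsin(p_z) ≈ -8.57°, λ = atan2(p_y, p_x) ≈ 105.00°.

≈ 9°S, 105°E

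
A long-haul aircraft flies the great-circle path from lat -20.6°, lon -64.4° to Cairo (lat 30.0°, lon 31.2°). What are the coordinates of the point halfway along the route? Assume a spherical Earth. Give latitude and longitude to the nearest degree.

The haversine formula gives a central angle δ ≈ 1.829 rad (104.8°) between the endpoints.
Interpolate at f = 1/2 with slerp weights a = sin((1−f)δ)/sin δ ≈ 0.819, b = sin(fδ)/sin δ ≈ 0.819.
p = a·p₁ + b·p₂ ≈ (0.938, -0.324, 0.121); φ = arcsin(p_z) ≈ 6.97°, λ = atan2(p_y, p_x) ≈ -19.05°.

≈ lat 7°, lon -19°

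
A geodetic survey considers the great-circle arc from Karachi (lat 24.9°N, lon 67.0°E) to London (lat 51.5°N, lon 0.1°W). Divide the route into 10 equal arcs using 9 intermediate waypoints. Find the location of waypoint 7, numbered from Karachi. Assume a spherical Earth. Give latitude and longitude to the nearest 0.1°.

Write both endpoints as unit vectors p₁, p₂ with components (cos φ cos λ, cos φ sin λ, sin φ).
The central angle between the endpoints is δ = arccos(p₁·p₂) ≈ 0.989 rad (56.7°).
Interpolate at f = 7/10 with slerp weights a = sin((1−f)δ)/sin δ ≈ 0.350, b = sin(fδ)/sin δ ≈ 0.764.
p = a·p₁ + b·p₂ ≈ (0.600, 0.291, 0.745); φ = arcsin(p_z) ≈ 48.19°, λ = atan2(p_y, p_x) ≈ 25.92°.

≈ lat 48.2°N, lon 25.9°E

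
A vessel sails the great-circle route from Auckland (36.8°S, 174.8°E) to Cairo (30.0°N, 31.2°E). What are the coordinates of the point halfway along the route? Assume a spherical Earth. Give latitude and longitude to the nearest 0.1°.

≈ 10.7°S, 96.2°E

Convert each endpoint to a unit vector on the sphere (x = cos φ cos λ, y = cos φ sin λ, z = sin φ).
The central angle between the endpoints is δ = arccos(p₁·p₂) ≈ 2.602 rad (149.1°).
Interpolate at f = 1/2 with slerp weights a = sin((1−f)δ)/sin δ ≈ 1.874, b = sin(fδ)/sin δ ≈ 1.874.
p = a·p₁ + b·p₂ ≈ (-0.106, 0.977, -0.186); φ = arcsin(p_z) ≈ -10.70°, λ = atan2(p_y, p_x) ≈ 96.21°.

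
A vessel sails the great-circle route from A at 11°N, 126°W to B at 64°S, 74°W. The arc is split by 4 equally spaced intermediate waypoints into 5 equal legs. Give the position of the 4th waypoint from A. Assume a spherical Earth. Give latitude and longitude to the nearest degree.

≈ 51°S, 95°W

Convert each endpoint to a unit vector on the sphere (x = cos φ cos λ, y = cos φ sin λ, z = sin φ).
The central angle between the endpoints is δ = arccos(p₁·p₂) ≈ 1.477 rad (84.6°).
Interpolate at f = 4/5 with slerp weights a = sin((1−f)δ)/sin δ ≈ 0.292, b = sin(fδ)/sin δ ≈ 0.929.
p = a·p₁ + b·p₂ ≈ (-0.056, -0.624, -0.779); φ = arcsin(p_z) ≈ -51.21°, λ = atan2(p_y, p_x) ≈ -95.17°.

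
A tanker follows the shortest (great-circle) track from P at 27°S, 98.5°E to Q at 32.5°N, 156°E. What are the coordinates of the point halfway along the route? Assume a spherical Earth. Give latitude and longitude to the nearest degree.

≈ 3°N, 126°E

Write both endpoints as unit vectors p₁, p₂ with components (cos φ cos λ, cos φ sin λ, sin φ).
The central angle between the endpoints is δ = arccos(p₁·p₂) ≈ 1.410 rad (80.8°).
Interpolate at f = 1/2 with slerp weights a = sin((1−f)δ)/sin δ ≈ 0.657, b = sin(fδ)/sin δ ≈ 0.657.
p = a·p₁ + b·p₂ ≈ (-0.592, 0.804, 0.055); φ = arcsin(p_z) ≈ 3.14°, λ = atan2(p_y, p_x) ≈ 126.39°.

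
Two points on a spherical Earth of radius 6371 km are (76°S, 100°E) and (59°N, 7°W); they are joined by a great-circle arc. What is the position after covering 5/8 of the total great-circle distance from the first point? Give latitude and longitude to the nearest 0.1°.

The haversine formula gives a central angle δ ≈ 2.622 rad (150.2°) between the endpoints.
Interpolate at f = 5/8 with slerp weights a = sin((1−f)δ)/sin δ ≈ 1.677, b = sin(fδ)/sin δ ≈ 2.010.
p = a·p₁ + b·p₂ ≈ (0.957, 0.273, 0.096); φ = arcsin(p_z) ≈ 5.50°, λ = atan2(p_y, p_x) ≈ 15.94°.

≈ (5.5°N, 15.9°E)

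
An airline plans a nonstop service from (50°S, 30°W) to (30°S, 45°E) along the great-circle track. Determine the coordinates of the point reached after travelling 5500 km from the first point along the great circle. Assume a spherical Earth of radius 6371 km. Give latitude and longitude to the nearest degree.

≈ (36°S, 37°E)

Convert each endpoint to a unit vector on the sphere (x = cos φ cos λ, y = cos φ sin λ, z = sin φ).
The central angle between the endpoints is δ = arccos(p₁·p₂) ≈ 1.016 rad (58.2°). The total great-circle distance is δ·R ≈ 1.016 × 6371 ≈ 6470 km, so the target fraction is f = 5500/6470 ≈ 0.850.
Interpolate at f ≈ 0.850 with slerp weights a = sin((1−f)δ)/sin δ ≈ 0.179, b = sin(fδ)/sin δ ≈ 0.894.
p = a·p₁ + b·p₂ ≈ (0.647, 0.490, -0.584); φ = arcsin(p_z) ≈ -35.73°, λ = atan2(p_y, p_x) ≈ 37.15°.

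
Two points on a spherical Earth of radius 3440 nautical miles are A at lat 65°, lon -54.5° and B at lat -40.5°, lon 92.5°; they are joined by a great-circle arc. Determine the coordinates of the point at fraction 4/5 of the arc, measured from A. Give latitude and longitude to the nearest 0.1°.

≈ lat -13.0°, lon 79.3°

Write both endpoints as unit vectors p₁, p₂ with components (cos φ cos λ, cos φ sin λ, sin φ).
The central angle between the endpoints is δ = arccos(p₁·p₂) ≈ 2.602 rad (149.1°).
Interpolate at f = 4/5 with slerp weights a = sin((1−f)δ)/sin δ ≈ 0.969, b = sin(fδ)/sin δ ≈ 1.699.
p = a·p₁ + b·p₂ ≈ (0.181, 0.957, -0.225); φ = arcsin(p_z) ≈ -13.03°, λ = atan2(p_y, p_x) ≈ 79.27°.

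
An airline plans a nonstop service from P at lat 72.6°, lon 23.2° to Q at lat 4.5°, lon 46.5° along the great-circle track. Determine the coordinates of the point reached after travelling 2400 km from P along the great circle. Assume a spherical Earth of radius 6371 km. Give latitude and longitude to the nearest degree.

≈ lat 52°, lon 38°

From cos δ = sin φ₁ sin φ₂ + cos φ₁ cos φ₂ cos Δλ, the central angle is δ ≈ 1.215 rad (69.6°). The total great-circle distance is δ·R ≈ 1.215 × 6371 ≈ 7738 km, so the target fraction is f = 2400/7738 ≈ 0.310.
Interpolate at f ≈ 0.310 with slerp weights a = sin((1−f)δ)/sin δ ≈ 0.793, b = sin(fδ)/sin δ ≈ 0.392.
p = a·p₁ + b·p₂ ≈ (0.487, 0.377, 0.788); φ = arcsin(p_z) ≈ 51.96°, λ = atan2(p_y, p_x) ≈ 37.74°.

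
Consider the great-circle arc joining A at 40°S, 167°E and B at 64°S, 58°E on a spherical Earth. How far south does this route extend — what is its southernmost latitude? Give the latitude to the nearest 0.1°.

≈ 68.9°S

The great circle lies in the plane with unit normal n̂ = (p₁ × p₂)/|p₁ × p₂|.
Here n̂_z ≈ -0.359; the vertex latitude is φ_max = arccos|n̂_z| ≈ 68.9°.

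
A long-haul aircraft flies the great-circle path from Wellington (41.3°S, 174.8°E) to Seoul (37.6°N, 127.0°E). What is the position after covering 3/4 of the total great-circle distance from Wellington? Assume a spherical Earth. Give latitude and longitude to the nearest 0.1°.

Write both endpoints as unit vectors p₁, p₂ with components (cos φ cos λ, cos φ sin λ, sin φ).
The central angle between the endpoints is δ = arccos(p₁·p₂) ≈ 1.574 rad (90.2°).
Interpolate at f = 3/4 with slerp weights a = sin((1−f)δ)/sin δ ≈ 0.383, b = sin(fδ)/sin δ ≈ 0.925.
p = a·p₁ + b·p₂ ≈ (-0.728, 0.611, 0.311); φ = arcsin(p_z) ≈ 18.13°, λ = atan2(p_y, p_x) ≈ 139.97°.

≈ 18.1°N, 140.0°E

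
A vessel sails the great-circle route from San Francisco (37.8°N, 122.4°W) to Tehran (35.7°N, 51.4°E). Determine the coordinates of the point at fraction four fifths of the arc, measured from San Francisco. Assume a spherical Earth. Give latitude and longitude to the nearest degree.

The haversine formula gives a central angle δ ≈ 1.855 rad (106.3°) between the endpoints.
Interpolate at f = 4/5 with slerp weights a = sin((1−f)δ)/sin δ ≈ 0.378, b = sin(fδ)/sin δ ≈ 1.038.
p = a·p₁ + b·p₂ ≈ (0.366, 0.407, 0.837); φ = arcsin(p_z) ≈ 56.83°, λ = atan2(p_y, p_x) ≈ 48.02°.

≈ 57°N, 48°E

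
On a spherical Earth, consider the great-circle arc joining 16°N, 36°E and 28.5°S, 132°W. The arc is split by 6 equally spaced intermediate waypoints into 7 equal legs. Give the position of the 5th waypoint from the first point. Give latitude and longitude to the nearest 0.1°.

The haversine formula gives a central angle δ ≈ 2.850 rad (163.3°) between the endpoints.
Interpolate at f = 5/7 with slerp weights a = sin((1−f)δ)/sin δ ≈ 2.531, b = sin(fδ)/sin δ ≈ 3.111.
p = a·p₁ + b·p₂ ≈ (0.139, -0.601, -0.787); φ = arcsin(p_z) ≈ -51.88°, λ = atan2(p_y, p_x) ≈ -76.97°.

≈ 51.9°S, 77.0°W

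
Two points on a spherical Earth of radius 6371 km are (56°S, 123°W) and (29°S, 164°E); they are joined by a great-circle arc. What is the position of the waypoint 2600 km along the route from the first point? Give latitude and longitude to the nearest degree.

Write both endpoints as unit vectors p₁, p₂ with components (cos φ cos λ, cos φ sin λ, sin φ).
The central angle between the endpoints is δ = arccos(p₁·p₂) ≈ 0.995 rad (57.0°). The total great-circle distance is δ·R ≈ 0.995 × 6371 ≈ 6336 km, so the target fraction is f = 2600/6336 ≈ 0.410.
Interpolate at f ≈ 0.410 with slerp weights a = sin((1−f)δ)/sin δ ≈ 0.660, b = sin(fδ)/sin δ ≈ 0.473.
p = a·p₁ + b·p₂ ≈ (-0.599, -0.195, -0.777); φ = arcsin(p_z) ≈ -50.95°, λ = atan2(p_y, p_x) ≈ -161.93°.

≈ (51°S, 162°W)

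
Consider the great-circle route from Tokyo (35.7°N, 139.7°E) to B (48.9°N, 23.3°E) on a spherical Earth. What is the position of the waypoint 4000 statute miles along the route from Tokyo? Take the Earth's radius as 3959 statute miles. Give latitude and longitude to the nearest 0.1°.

≈ (59.3°N, 53.8°E)

Convert each endpoint to a unit vector on the sphere (x = cos φ cos λ, y = cos φ sin λ, z = sin φ).
The central angle between the endpoints is δ = arccos(p₁·p₂) ≈ 1.367 rad (78.3°). The total great-circle distance is δ·R ≈ 1.367 × 3959 ≈ 5412 mi, so the target fraction is f = 4000/5412 ≈ 0.739.
Interpolate at f ≈ 0.739 with slerp weights a = sin((1−f)δ)/sin δ ≈ 0.357, b = sin(fδ)/sin δ ≈ 0.865.
p = a·p₁ + b·p₂ ≈ (0.301, 0.412, 0.860); φ = arcsin(p_z) ≈ 59.30°, λ = atan2(p_y, p_x) ≈ 53.82°.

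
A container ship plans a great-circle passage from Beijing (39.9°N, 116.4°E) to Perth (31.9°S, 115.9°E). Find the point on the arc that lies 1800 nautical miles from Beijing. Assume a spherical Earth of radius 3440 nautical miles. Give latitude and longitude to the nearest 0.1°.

≈ 9.9°N, 116.2°E

The haversine formula gives a central angle δ ≈ 1.253 rad (71.8°) between the endpoints. The total great-circle distance is δ·R ≈ 1.253 × 3440 ≈ 4311 nmi, so the target fraction is f = 1800/4311 ≈ 0.418.
Interpolate at f ≈ 0.418 with slerp weights a = sin((1−f)δ)/sin δ ≈ 0.702, b = sin(fδ)/sin δ ≈ 0.526.
p = a·p₁ + b·p₂ ≈ (-0.434, 0.884, 0.172); φ = arcsin(p_z) ≈ 9.92°, λ = atan2(p_y, p_x) ≈ 116.17°.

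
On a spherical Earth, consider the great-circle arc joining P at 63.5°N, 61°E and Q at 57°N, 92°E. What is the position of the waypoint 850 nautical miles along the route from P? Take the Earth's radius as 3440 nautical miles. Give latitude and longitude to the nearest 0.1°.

≈ 58.3°N, 88.4°E

The haversine formula gives a central angle δ ≈ 0.288 rad (16.5°) between the endpoints. The total great-circle distance is δ·R ≈ 0.288 × 3440 ≈ 990 nmi, so the target fraction is f = 850/990 ≈ 0.858.
Interpolate at f ≈ 0.858 with slerp weights a = sin((1−f)δ)/sin δ ≈ 0.143, b = sin(fδ)/sin δ ≈ 0.862.
p = a·p₁ + b·p₂ ≈ (0.015, 0.525, 0.851); φ = arcsin(p_z) ≈ 58.32°, λ = atan2(p_y, p_x) ≈ 88.40°.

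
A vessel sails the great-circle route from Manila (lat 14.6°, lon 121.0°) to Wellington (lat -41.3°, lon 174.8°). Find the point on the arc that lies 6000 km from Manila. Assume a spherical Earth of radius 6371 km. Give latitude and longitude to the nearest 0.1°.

The haversine formula gives a central angle δ ≈ 1.305 rad (74.8°) between the endpoints. The total great-circle distance is δ·R ≈ 1.305 × 6371 ≈ 8312 km, so the target fraction is f = 6000/8312 ≈ 0.722.
Interpolate at f ≈ 0.722 with slerp weights a = sin((1−f)δ)/sin δ ≈ 0.368, b = sin(fδ)/sin δ ≈ 0.838.
p = a·p₁ + b·p₂ ≈ (-0.810, 0.362, -0.460); φ = arcsin(p_z) ≈ -27.41°, λ = atan2(p_y, p_x) ≈ 155.92°.

≈ lat -27.4°, lon 155.9°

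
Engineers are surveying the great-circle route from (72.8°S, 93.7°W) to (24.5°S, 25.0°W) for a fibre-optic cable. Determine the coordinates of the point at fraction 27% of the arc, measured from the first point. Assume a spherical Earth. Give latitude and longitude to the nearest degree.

≈ (64°S, 55°W)

Write both endpoints as unit vectors p₁, p₂ with components (cos φ cos λ, cos φ sin λ, sin φ).
The central angle between the endpoints is δ = arccos(p₁·p₂) ≈ 1.054 rad (60.4°).
Interpolate at f = 0.27 with slerp weights a = sin((1−f)δ)/sin δ ≈ 0.800, b = sin(fδ)/sin δ ≈ 0.323.
p = a·p₁ + b·p₂ ≈ (0.251, -0.360, -0.898); φ = arcsin(p_z) ≈ -63.95°, λ = atan2(p_y, p_x) ≈ -55.13°.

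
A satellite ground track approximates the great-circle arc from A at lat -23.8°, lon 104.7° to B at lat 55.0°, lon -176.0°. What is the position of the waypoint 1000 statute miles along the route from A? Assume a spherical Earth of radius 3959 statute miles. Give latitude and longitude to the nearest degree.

≈ lat -12°, lon 113°

The haversine formula gives a central angle δ ≈ 1.806 rad (103.5°) between the endpoints. The total great-circle distance is δ·R ≈ 1.806 × 3959 ≈ 7150 mi, so the target fraction is f = 1000/7150 ≈ 0.140.
Interpolate at f ≈ 0.140 with slerp weights a = sin((1−f)δ)/sin δ ≈ 1.028, b = sin(fδ)/sin δ ≈ 0.257.
p = a·p₁ + b·p₂ ≈ (-0.386, 0.900, -0.204); φ = arcsin(p_z) ≈ -11.79°, λ = atan2(p_y, p_x) ≈ 113.21°.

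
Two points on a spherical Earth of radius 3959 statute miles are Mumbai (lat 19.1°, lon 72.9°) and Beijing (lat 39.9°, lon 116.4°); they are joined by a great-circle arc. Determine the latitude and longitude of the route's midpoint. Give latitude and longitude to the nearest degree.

≈ lat 31°, lon 92°

Write both endpoints as unit vectors p₁, p₂ with components (cos φ cos λ, cos φ sin λ, sin φ).
The central angle between the endpoints is δ = arccos(p₁·p₂) ≈ 0.744 rad (42.6°).
Interpolate at f = 1/2 with slerp weights a = sin((1−f)δ)/sin δ ≈ 0.537, b = sin(fδ)/sin δ ≈ 0.537.
p = a·p₁ + b·p₂ ≈ (-0.034, 0.854, 0.520); φ = arcsin(p_z) ≈ 31.33°, λ = atan2(p_y, p_x) ≈ 92.28°.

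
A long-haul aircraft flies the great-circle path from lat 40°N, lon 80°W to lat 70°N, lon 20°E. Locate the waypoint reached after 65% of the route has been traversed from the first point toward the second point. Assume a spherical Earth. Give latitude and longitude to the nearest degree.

≈ lat 69°N, lon 38°W

From cos δ = sin φ₁ sin φ₂ + cos φ₁ cos φ₂ cos Δλ, the central angle is δ ≈ 0.978 rad (56.0°).
Interpolate at f = 0.65 with slerp weights a = sin((1−f)δ)/sin δ ≈ 0.405, b = sin(fδ)/sin δ ≈ 0.716.
p = a·p₁ + b·p₂ ≈ (0.284, -0.222, 0.933); φ = arcsin(p_z) ≈ 68.89°, λ = atan2(p_y, p_x) ≈ -37.97°.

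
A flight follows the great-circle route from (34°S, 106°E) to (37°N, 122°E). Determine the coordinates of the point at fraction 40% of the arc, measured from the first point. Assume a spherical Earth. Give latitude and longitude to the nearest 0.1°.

≈ (5.6°S, 112.5°E)

The haversine formula gives a central angle δ ≈ 1.266 rad (72.5°) between the endpoints.
Interpolate at f = 0.40 with slerp weights a = sin((1−f)δ)/sin δ ≈ 0.722, b = sin(fδ)/sin δ ≈ 0.509.
p = a·p₁ + b·p₂ ≈ (-0.380, 0.920, -0.098); φ = arcsin(p_z) ≈ -5.61°, λ = atan2(p_y, p_x) ≈ 112.46°.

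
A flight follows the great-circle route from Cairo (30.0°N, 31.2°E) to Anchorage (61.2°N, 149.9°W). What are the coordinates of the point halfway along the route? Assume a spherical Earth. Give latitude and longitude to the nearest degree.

Write both endpoints as unit vectors p₁, p₂ with components (cos φ cos λ, cos φ sin λ, sin φ).
The central angle between the endpoints is δ = arccos(p₁·p₂) ≈ 1.550 rad (88.8°).
Interpolate at f = 1/2 with slerp weights a = sin((1−f)δ)/sin δ ≈ 0.700, b = sin(fδ)/sin δ ≈ 0.700.
p = a·p₁ + b·p₂ ≈ (0.227, 0.145, 0.963); φ = arcsin(p_z) ≈ 74.39°, λ = atan2(p_y, p_x) ≈ 32.58°.

≈ (74°N, 33°E)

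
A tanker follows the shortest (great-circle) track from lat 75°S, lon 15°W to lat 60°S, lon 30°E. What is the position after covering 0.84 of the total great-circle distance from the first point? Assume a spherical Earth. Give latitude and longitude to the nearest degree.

Write both endpoints as unit vectors p₁, p₂ with components (cos φ cos λ, cos φ sin λ, sin φ).
The central angle between the endpoints is δ = arccos(p₁·p₂) ≈ 0.382 rad (21.9°).
Interpolate at f = 0.84 with slerp weights a = sin((1−f)δ)/sin δ ≈ 0.164, b = sin(fδ)/sin δ ≈ 0.846.
p = a·p₁ + b·p₂ ≈ (0.407, 0.201, -0.891); φ = arcsin(p_z) ≈ -63.00°, λ = atan2(p_y, p_x) ≈ 26.21°.

≈ lat 63°S, lon 26°E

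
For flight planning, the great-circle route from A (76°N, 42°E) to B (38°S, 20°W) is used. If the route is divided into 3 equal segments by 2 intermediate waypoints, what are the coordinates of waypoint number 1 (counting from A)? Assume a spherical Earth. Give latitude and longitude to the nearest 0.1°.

≈ (40.5°N, 1.2°W)

The haversine formula gives a central angle δ ≈ 2.104 rad (120.5°) between the endpoints.
Interpolate at f = 1/3 with slerp weights a = sin((1−f)δ)/sin δ ≈ 1.144, b = sin(fδ)/sin δ ≈ 0.749.
p = a·p₁ + b·p₂ ≈ (0.760, -0.017, 0.649); φ = arcsin(p_z) ≈ 40.49°, λ = atan2(p_y, p_x) ≈ -1.25°.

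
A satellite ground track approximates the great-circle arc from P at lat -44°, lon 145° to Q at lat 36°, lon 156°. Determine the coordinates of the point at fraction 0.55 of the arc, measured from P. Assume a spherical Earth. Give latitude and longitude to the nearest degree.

≈ lat 0°, lon 151°

From cos δ = sin φ₁ sin φ₂ + cos φ₁ cos φ₂ cos Δλ, the central angle is δ ≈ 1.407 rad (80.6°).
Interpolate at f = 0.55 with slerp weights a = sin((1−f)δ)/sin δ ≈ 0.600, b = sin(fδ)/sin δ ≈ 0.708.
p = a·p₁ + b·p₂ ≈ (-0.877, 0.481, -0.000); φ = arcsin(p_z) ≈ -0.01°, λ = atan2(p_y, p_x) ≈ 151.28°.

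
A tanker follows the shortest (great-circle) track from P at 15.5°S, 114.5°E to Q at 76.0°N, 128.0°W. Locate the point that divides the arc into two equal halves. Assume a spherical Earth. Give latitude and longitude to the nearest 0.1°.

≈ 38.7°N, 128.6°E

The haversine formula gives a central angle δ ≈ 1.947 rad (111.5°) between the endpoints.
Interpolate at f = 1/2 with slerp weights a = sin((1−f)δ)/sin δ ≈ 0.889, b = sin(fδ)/sin δ ≈ 0.889.
p = a·p₁ + b·p₂ ≈ (-0.488, 0.610, 0.625); φ = arcsin(p_z) ≈ 38.67°, λ = atan2(p_y, p_x) ≈ 128.64°.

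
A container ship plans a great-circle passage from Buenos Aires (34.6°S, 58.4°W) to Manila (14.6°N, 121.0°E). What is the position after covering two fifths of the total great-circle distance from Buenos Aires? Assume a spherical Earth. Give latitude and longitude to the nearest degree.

≈ 81°S, 111°E

The haversine formula gives a central angle δ ≈ 2.792 rad (160.0°) between the endpoints.
Interpolate at f = 2/5 with slerp weights a = sin((1−f)δ)/sin δ ≈ 2.907, b = sin(fδ)/sin δ ≈ 2.627.
p = a·p₁ + b·p₂ ≈ (-0.056, 0.141, -0.988); φ = arcsin(p_z) ≈ -81.28°, λ = atan2(p_y, p_x) ≈ 111.49°.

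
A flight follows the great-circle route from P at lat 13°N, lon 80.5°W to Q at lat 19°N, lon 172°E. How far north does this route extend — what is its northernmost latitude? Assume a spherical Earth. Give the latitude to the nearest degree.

The great circle lies in the plane with unit normal n̂ = (p₁ × p₂)/|p₁ × p₂|.
Here n̂_z ≈ -0.897; the vertex latitude is φ_max = arccos|n̂_z| ≈ 26.2°.

≈ 26°N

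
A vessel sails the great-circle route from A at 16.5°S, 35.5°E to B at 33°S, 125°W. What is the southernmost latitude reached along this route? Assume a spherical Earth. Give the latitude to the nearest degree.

≈ 70°S

The great circle lies in the plane with unit normal n̂ = (p₁ × p₂)/|p₁ × p₂|.
Here n̂_z ≈ -0.337; the vertex latitude is φ_max = arccos|n̂_z| ≈ 70.3°.
Check via Clairaut: cos φ_max = |cos φ₁| · sin C = cos(16.5°)·sin(159.4°) ≈ 0.337, again giving ≈ 70.3°.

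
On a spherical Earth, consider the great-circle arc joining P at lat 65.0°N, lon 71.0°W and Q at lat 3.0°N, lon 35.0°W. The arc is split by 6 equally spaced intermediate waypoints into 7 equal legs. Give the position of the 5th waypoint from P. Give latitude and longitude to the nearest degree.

≈ lat 21°N, lon 40°W

Write both endpoints as unit vectors p₁, p₂ with components (cos φ cos λ, cos φ sin λ, sin φ).
The central angle between the endpoints is δ = arccos(p₁·p₂) ≈ 1.171 rad (67.1°).
Interpolate at f = 5/7 with slerp weights a = sin((1−f)δ)/sin δ ≈ 0.357, b = sin(fδ)/sin δ ≈ 0.806.
p = a·p₁ + b·p₂ ≈ (0.708, -0.604, 0.365); φ = arcsin(p_z) ≈ 21.43°, λ = atan2(p_y, p_x) ≈ -40.46°.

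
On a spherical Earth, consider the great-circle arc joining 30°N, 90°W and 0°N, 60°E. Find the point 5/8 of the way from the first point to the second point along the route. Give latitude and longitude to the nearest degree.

Convert each endpoint to a unit vector on the sphere (x = cos φ cos λ, y = cos φ sin λ, z = sin φ).
The central angle between the endpoints is δ = arccos(p₁·p₂) ≈ 2.419 rad (138.6°).
Interpolate at f = 5/8 with slerp weights a = sin((1−f)δ)/sin δ ≈ 1.191, b = sin(fδ)/sin δ ≈ 1.509.
p = a·p₁ + b·p₂ ≈ (0.755, 0.276, 0.595); φ = arcsin(p_z) ≈ 36.54°, λ = atan2(p_y, p_x) ≈ 20.07°.

≈ 37°N, 20°E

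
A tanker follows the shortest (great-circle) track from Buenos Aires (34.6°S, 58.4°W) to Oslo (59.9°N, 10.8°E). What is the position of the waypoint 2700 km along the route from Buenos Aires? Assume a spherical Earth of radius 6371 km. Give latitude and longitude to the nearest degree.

≈ 13°S, 46°W

Write both endpoints as unit vectors p₁, p₂ with components (cos φ cos λ, cos φ sin λ, sin φ).
The central angle between the endpoints is δ = arccos(p₁·p₂) ≈ 1.923 rad (110.2°). The total great-circle distance is δ·R ≈ 1.923 × 6371 ≈ 12249 km, so the target fraction is f = 2700/12249 ≈ 0.220.
Interpolate at f ≈ 0.220 with slerp weights a = sin((1−f)δ)/sin δ ≈ 1.063, b = sin(fδ)/sin δ ≈ 0.438.
p = a·p₁ + b·p₂ ≈ (0.674, -0.704, -0.224); φ = arcsin(p_z) ≈ -12.96°, λ = atan2(p_y, p_x) ≈ -46.23°.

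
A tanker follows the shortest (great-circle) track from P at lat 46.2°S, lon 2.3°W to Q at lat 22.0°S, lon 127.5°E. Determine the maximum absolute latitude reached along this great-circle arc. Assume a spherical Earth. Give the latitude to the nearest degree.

The great circle lies in the plane with unit normal n̂ = (p₁ × p₂)/|p₁ × p₂|.
Here n̂_z ≈ +0.498; the vertex latitude is φ_max = arccos|n̂_z| ≈ 60.1°.
Check via Clairaut: cos φ_max = |cos φ₁| · sin C = cos(46.2°)·sin(134.0°) ≈ 0.498, again giving ≈ 60.1°.

≈ 60°S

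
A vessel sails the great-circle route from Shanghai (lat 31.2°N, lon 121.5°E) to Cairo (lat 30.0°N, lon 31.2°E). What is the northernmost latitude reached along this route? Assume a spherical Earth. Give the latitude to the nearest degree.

The great circle lies in the plane with unit normal n̂ = (p₁ × p₂)/|p₁ × p₂|.
Here n̂_z ≈ -0.766; the vertex latitude is φ_max = arccos|n̂_z| ≈ 40.0°.

≈ 40°N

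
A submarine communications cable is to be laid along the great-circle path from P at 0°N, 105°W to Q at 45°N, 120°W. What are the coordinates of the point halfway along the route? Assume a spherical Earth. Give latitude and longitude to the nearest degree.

≈ 23°N, 111°W

The haversine formula gives a central angle δ ≈ 0.819 rad (46.9°) between the endpoints.
Interpolate at f = 1/2 with slerp weights a = sin((1−f)δ)/sin δ ≈ 0.545, b = sin(fδ)/sin δ ≈ 0.545.
p = a·p₁ + b·p₂ ≈ (-0.334, -0.860, 0.385); φ = arcsin(p_z) ≈ 22.67°, λ = atan2(p_y, p_x) ≈ -111.21°.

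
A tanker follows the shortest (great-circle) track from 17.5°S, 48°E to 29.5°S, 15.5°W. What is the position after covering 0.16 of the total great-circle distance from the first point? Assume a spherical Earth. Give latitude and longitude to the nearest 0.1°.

Convert each endpoint to a unit vector on the sphere (x = cos φ cos λ, y = cos φ sin λ, z = sin φ).
The central angle between the endpoints is δ = arccos(p₁·p₂) ≈ 1.026 rad (58.8°).
Interpolate at f = 0.16 with slerp weights a = sin((1−f)δ)/sin δ ≈ 0.888, b = sin(fδ)/sin δ ≈ 0.191.
p = a·p₁ + b·p₂ ≈ (0.727, 0.585, -0.361); φ = arcsin(p_z) ≈ -21.16°, λ = atan2(p_y, p_x) ≈ 38.82°.

≈ 21.2°S, 38.8°E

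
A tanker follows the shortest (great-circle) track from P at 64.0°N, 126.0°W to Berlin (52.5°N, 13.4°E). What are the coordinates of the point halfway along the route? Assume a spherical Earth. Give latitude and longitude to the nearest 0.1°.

≈ 76.8°N, 32.6°W

The haversine formula gives a central angle δ ≈ 1.035 rad (59.3°) between the endpoints.
Interpolate at f = 1/2 with slerp weights a = sin((1−f)δ)/sin δ ≈ 0.575, b = sin(fδ)/sin δ ≈ 0.575.
p = a·p₁ + b·p₂ ≈ (0.192, -0.123, 0.974); φ = arcsin(p_z) ≈ 76.80°, λ = atan2(p_y, p_x) ≈ -32.56°.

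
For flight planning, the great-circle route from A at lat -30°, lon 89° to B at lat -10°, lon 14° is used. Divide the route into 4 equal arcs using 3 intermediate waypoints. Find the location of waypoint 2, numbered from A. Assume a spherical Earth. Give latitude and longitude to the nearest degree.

From cos δ = sin φ₁ sin φ₂ + cos φ₁ cos φ₂ cos Δλ, the central angle is δ ≈ 1.258 rad (72.1°).
Interpolate at f = 2/4 with slerp weights a = sin((1−f)δ)/sin δ ≈ 0.618, b = sin(fδ)/sin δ ≈ 0.618.
p = a·p₁ + b·p₂ ≈ (0.600, 0.683, -0.417); φ = arcsin(p_z) ≈ -24.62°, λ = atan2(p_y, p_x) ≈ 48.68°.

≈ lat -25°, lon 49°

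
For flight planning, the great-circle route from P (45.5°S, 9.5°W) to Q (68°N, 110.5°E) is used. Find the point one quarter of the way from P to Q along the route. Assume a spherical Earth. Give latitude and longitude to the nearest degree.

≈ (14°S, 9°E)

Write both endpoints as unit vectors p₁, p₂ with components (cos φ cos λ, cos φ sin λ, sin φ).
The central angle between the endpoints is δ = arccos(p₁·p₂) ≈ 2.486 rad (142.4°).
Interpolate at f = 1/4 with slerp weights a = sin((1−f)δ)/sin δ ≈ 1.570, b = sin(fδ)/sin δ ≈ 0.955.
p = a·p₁ + b·p₂ ≈ (0.960, 0.153, -0.234); φ = arcsin(p_z) ≈ -13.55°, λ = atan2(p_y, p_x) ≈ 9.08°.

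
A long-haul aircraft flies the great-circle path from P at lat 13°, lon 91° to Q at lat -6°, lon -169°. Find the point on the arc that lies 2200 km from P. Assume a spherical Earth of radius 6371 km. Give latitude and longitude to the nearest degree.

Write both endpoints as unit vectors p₁, p₂ with components (cos φ cos λ, cos φ sin λ, sin φ).
The central angle between the endpoints is δ = arccos(p₁·p₂) ≈ 1.764 rad (101.1°). The total great-circle distance is δ·R ≈ 1.764 × 6371 ≈ 11237 km, so the target fraction is f = 2200/11237 ≈ 0.196.
Interpolate at f ≈ 0.196 with slerp weights a = sin((1−f)δ)/sin δ ≈ 1.007, b = sin(fδ)/sin δ ≈ 0.345.
p = a·p₁ + b·p₂ ≈ (-0.354, 0.916, 0.191); φ = arcsin(p_z) ≈ 10.98°, λ = atan2(p_y, p_x) ≈ 111.13°.

≈ lat 11°, lon 111°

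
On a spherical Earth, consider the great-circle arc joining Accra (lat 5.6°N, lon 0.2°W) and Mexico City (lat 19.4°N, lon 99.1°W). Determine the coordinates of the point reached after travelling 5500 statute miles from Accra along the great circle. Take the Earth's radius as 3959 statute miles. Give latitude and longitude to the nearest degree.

≈ lat 21°N, lon 81°W

Write both endpoints as unit vectors p₁, p₂ with components (cos φ cos λ, cos φ sin λ, sin φ).
The central angle between the endpoints is δ = arccos(p₁·p₂) ≈ 1.684 rad (96.5°). The total great-circle distance is δ·R ≈ 1.684 × 3959 ≈ 6666 mi, so the target fraction is f = 5500/6666 ≈ 0.825.
Interpolate at f ≈ 0.825 with slerp weights a = sin((1−f)δ)/sin δ ≈ 0.292, b = sin(fδ)/sin δ ≈ 0.990.
p = a·p₁ + b·p₂ ≈ (0.143, -0.923, 0.357); φ = arcsin(p_z) ≈ 20.94°, λ = atan2(p_y, p_x) ≈ -81.18°.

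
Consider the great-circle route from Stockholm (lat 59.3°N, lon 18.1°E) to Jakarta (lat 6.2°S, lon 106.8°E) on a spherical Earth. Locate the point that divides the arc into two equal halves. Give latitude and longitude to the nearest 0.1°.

Write both endpoints as unit vectors p₁, p₂ with components (cos φ cos λ, cos φ sin λ, sin φ).
The central angle between the endpoints is δ = arccos(p₁·p₂) ≈ 1.652 rad (94.7°).
Interpolate at f = 1/2 with slerp weights a = sin((1−f)δ)/sin δ ≈ 0.738, b = sin(fδ)/sin δ ≈ 0.738.
p = a·p₁ + b·p₂ ≈ (0.146, 0.819, 0.555); φ = arcsin(p_z) ≈ 33.69°, λ = atan2(p_y, p_x) ≈ 79.89°.

≈ lat 33.7°N, lon 79.9°E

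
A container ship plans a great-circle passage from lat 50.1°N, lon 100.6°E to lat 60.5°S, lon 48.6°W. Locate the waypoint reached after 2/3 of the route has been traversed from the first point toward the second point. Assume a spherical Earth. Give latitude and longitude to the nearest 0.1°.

≈ lat 39.6°S, lon 34.9°E

Write both endpoints as unit vectors p₁, p₂ with components (cos φ cos λ, cos φ sin λ, sin φ).
The central angle between the endpoints is δ = arccos(p₁·p₂) ≈ 2.791 rad (159.9°).
Interpolate at f = 2/3 with slerp weights a = sin((1−f)δ)/sin δ ≈ 2.332, b = sin(fδ)/sin δ ≈ 2.787.
p = a·p₁ + b·p₂ ≈ (0.632, 0.441, -0.637); φ = arcsin(p_z) ≈ -39.57°, λ = atan2(p_y, p_x) ≈ 34.86°.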